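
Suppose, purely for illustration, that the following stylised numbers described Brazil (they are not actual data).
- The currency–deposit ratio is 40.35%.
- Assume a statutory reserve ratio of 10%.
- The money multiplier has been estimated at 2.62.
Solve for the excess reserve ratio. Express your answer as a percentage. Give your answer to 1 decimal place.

Using m = 2.62. Since m = (1 + c)/(c + rr + e), the denominator satisfies c + rr + e = (1 + c)/m = (1 + 0.4035) / 2.62 ≈ 0.535687.
With c = 0.4035 and rr = 0.1, the excess reserve ratio is 0.535687 − 0.4035 − 0.1 = 0.032187.

3.2%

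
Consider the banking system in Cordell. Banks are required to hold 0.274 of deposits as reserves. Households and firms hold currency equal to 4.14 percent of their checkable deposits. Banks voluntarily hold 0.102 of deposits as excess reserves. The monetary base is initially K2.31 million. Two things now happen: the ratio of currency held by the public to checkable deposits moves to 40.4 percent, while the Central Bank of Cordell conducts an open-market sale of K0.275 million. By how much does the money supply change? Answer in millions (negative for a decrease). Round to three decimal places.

-2.100 million

Before: m₁ = (1 + 0.0414) / (0.274 + 0.102 + 0.0414) ≈ 2.49497, MB₁ = 2.31, so M₁ = 2.49497 × 2.31 ≈ 5.7634 million.
After: m₂ = (1 + 0.404) / (0.274 + 0.102 + 0.404) = 1.8, MB₂ = 2.31 − 0.275 = 2.035, so M₂ = 1.8 × 2.035 = 3.663 million.
ΔM = M₂ − M₁ = 3.663 − 5.7634 = -2.1004 million.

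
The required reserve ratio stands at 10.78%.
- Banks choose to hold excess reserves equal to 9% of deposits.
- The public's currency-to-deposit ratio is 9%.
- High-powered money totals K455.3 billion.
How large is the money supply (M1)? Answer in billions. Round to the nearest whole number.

K1724 billion

The money multiplier is m = (1 + c) / (rr + e + c) = (1 + 0.09) / (0.1078 + 0.09 + 0.09) ≈ 3.7874.
So M = m × MB = 3.7874 × 455.3 ≈ 1724.4032 billion.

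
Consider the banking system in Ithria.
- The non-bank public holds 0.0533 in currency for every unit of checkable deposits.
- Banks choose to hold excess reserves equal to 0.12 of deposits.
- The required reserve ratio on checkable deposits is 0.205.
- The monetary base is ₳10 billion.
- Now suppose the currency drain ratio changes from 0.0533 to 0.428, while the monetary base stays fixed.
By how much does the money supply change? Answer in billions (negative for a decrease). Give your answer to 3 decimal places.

-8.879 billion

Initially m₁ = (1 + 0.0533) / (0.205 + 0.12 + 0.0533) ≈ 2.78430, so M₁ = 2.78430 × 10 = 27.843 billion.
After the change m₂ = (1 + 0.428) / (0.205 + 0.12 + 0.428) ≈ 1.89641, so M₂ = 1.89641 × 10 = 18.9641 billion.
ΔM = M₂ − M₁ = 18.9641 − 27.843 = -8.8789 billion.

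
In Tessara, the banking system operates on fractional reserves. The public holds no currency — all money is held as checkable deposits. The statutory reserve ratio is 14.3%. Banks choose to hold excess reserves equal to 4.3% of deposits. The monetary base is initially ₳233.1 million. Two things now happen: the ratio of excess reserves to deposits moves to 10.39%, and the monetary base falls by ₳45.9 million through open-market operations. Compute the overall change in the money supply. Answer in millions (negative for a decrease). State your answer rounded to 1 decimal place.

-495.0 million

Before: m₁ = 1 / (0.143 + 0.043) ≈ 5.37634, MB₁ = 233.1, so M₁ = 5.37634 × 233.1 ≈ 1253.2249 million.
After: m₂ = 1 / (0.143 + 0.1039) ≈ 4.05022, MB₂ = 233.1 − 45.9 = 187.2, so M₂ = 4.05022 × 187.2 ≈ 758.2012 million.
ΔM = M₂ − M₁ = 758.2012 − 1253.2249 = -495.0237 million.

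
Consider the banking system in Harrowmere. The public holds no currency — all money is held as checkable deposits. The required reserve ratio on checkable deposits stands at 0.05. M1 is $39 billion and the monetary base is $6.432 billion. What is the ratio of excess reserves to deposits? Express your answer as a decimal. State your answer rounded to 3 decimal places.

0.115

Using m = M/MB = 39/6.432 ≈ 6.063433. Since m = (1 + c)/(c + rr + e), the denominator satisfies c + rr + e = (1 + c)/m = (1 + 0) / 6.063433 ≈ 0.164923.
With c = 0 and rr = 0.05, the ratio of excess reserves to deposits is 0.164923 − 0 − 0.05 = 0.114923.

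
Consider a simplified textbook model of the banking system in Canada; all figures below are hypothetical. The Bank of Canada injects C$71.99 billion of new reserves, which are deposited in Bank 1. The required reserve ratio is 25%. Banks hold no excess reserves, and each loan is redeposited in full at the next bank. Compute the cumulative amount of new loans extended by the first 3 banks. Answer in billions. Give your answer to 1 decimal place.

C$124.9 billion

Bank i lends (1 − rr)^i of the original deposit: Bank 1 lends 71.99·0.7500 = 53.9925, Bank 2 lends 71.99·0.7500² ≈ 40.4944, and so on.
Summing a geometric series: total = 71.99·[0.7500·(1 − 0.7500^3) / (1 − 0.7500)] ≈ 124.8577 billion.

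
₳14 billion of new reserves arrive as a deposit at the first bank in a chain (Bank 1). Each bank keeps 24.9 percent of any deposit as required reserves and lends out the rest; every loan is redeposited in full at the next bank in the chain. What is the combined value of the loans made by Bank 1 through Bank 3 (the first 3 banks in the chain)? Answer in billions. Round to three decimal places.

Bank i lends (1 − rr)^i of the original deposit: Bank 1 lends 14·0.7510 = 10.5140, Bank 2 lends 14·0.7510² ≈ 7.8960, and so on.
Summing a geometric series: total = 14·[0.7510·(1 − 0.7510^3) / (1 − 0.7510)] ≈ 24.3399 billion.

₳24.340 billion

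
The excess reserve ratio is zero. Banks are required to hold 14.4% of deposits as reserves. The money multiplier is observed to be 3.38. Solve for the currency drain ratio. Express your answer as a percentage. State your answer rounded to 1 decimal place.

21.6%

Using m = 3.38. From m = (1 + c)/(c + rr + e), rearranging gives 1 + c = m·(c + rr + e), so c·(1 − m) = m·(rr + e) − 1.
Hence c = [m·(rr + e) − 1]/(1 − m) = [3.38 × (0.144 + 0) − 1] / (1 − 3.38) ≈ 0.215664.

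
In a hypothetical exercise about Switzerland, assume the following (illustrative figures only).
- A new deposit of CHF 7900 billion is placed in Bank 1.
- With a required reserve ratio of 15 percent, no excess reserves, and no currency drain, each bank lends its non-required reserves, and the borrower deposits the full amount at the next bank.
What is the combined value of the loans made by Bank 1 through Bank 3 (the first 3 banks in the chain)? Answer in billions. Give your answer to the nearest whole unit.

CHF 17274 billion

Bank i lends (1 − rr)^i of the original deposit: Bank 1 lends 7900·0.8500 = 6715.0000, Bank 2 lends 7900·0.8500² = 5707.7500, and so on.
Summing a geometric series: total = 7900·[0.8500·(1 − 0.8500^3) / (1 − 0.8500)] = 17274.3375 billion.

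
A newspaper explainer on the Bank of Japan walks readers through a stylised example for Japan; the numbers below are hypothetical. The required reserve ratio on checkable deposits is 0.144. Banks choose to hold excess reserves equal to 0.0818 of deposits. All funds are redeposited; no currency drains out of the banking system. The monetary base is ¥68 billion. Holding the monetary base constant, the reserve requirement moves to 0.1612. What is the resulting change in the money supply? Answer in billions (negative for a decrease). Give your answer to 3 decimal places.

-21.316 billion

Initially m₁ = 1 / (0.144 + 0.0818) ≈ 4.428698, so M₁ = 4.428698 × 68 ≈ 301.1515 billion.
After the change m₂ = 1 / (0.1612 + 0.0818) ≈ 4.115226, so M₂ = 4.115226 × 68 ≈ 279.8354 billion.
ΔM = M₂ − M₁ = 279.8354 − 301.1515 = -21.3161 billion.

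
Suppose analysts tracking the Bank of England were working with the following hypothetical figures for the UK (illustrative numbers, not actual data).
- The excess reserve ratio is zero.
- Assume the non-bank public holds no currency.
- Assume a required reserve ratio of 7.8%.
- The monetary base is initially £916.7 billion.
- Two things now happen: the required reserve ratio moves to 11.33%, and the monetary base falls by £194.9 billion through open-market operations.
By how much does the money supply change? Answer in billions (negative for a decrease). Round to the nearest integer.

Before: m₁ = 1 / (0.078) ≈ 12.8205, MB₁ = 916.7, so M₁ = 12.8205 × 916.7 ≈ 11752.5523 billion.
After: m₂ = 1 / (0.1133) ≈ 8.8261, MB₂ = 916.7 − 194.9 = 721.8, so M₂ = 8.8261 × 721.8 ≈ 6370.679 billion.
ΔM = M₂ − M₁ = 6370.679 − 11752.5523 = -5381.8733 billion.

-5382 billion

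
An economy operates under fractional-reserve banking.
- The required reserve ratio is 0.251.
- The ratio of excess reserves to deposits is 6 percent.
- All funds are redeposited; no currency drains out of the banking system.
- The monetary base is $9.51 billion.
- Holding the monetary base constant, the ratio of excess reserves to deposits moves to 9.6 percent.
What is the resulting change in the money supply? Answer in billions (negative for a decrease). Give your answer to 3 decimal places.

Initially m₁ = 1 / (0.251 + 0.06) ≈ 3.21543, so M₁ = 3.21543 × 9.51 ≈ 30.5787 billion.
After the change m₂ = 1 / (0.251 + 0.096) ≈ 2.88184, so M₂ = 2.88184 × 9.51 ≈ 27.4063 billion.
ΔM = M₂ − M₁ = 27.4063 − 30.5787 = -3.1724 billion.

-3.172 billion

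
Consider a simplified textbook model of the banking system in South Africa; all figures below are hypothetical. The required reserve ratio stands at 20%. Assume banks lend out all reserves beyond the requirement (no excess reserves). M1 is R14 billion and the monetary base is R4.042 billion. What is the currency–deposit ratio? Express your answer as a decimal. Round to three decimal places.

0.125

Using m = M/MB = 14/4.042 ≈ 3.463632. From m = (1 + c)/(c + rr + e), rearranging gives 1 + c = m·(c + rr + e), so c·(1 − m) = m·(rr + e) − 1.
Hence c = [m·(rr + e) − 1]/(1 − m) = [3.463632 × (0.2 + 0) − 1] / (1 − 3.463632) ≈ 0.124724.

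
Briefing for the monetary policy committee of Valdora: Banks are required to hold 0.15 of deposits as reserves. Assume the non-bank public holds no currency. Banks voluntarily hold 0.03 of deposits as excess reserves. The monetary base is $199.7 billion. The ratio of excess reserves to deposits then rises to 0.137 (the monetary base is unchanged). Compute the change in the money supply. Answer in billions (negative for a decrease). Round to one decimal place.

Initially m₁ = 1 / (0.15 + 0.03) ≈ 5.55556, so M₁ = 5.55556 × 199.7 ≈ 1109.4453 billion.
After the change m₂ = 1 / (0.15 + 0.137) ≈ 3.48432, so M₂ = 3.48432 × 199.7 ≈ 695.8187 billion.
ΔM = M₂ − M₁ = 695.8187 − 1109.4453 = -413.6266 billion.

-413.6 billion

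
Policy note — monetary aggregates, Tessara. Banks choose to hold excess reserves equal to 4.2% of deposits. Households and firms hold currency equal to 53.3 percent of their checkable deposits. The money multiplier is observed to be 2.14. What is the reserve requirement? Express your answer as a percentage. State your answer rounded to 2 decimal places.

Using m = 2.14. Since m = (1 + c)/(c + rr + e), the denominator satisfies c + rr + e = (1 + c)/m = (1 + 0.533) / 2.14 ≈ 0.716355.
With c = 0.533 and e = 0.042, the reserve requirement is 0.716355 − 0.533 − 0.042 = 0.141355.

14.14%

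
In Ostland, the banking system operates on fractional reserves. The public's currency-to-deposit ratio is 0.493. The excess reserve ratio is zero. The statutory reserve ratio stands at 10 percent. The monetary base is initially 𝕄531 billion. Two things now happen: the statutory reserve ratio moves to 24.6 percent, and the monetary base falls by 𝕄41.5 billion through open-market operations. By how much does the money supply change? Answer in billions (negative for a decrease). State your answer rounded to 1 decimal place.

-348.0 billion

Before: m₁ = (1 + 0.493) / (0.1 + 0.493) ≈ 2.51771, MB₁ = 531, so M₁ = 2.51771 × 531 ≈ 1336.904 billion.
After: m₂ = (1 + 0.493) / (0.246 + 0.493) ≈ 2.02030, MB₂ = 531 − 41.5 = 489.5, so M₂ = 2.02030 × 489.5 ≈ 988.9369 billion.
ΔM = M₂ − M₁ = 988.9369 − 1336.904 = -347.9671 billion.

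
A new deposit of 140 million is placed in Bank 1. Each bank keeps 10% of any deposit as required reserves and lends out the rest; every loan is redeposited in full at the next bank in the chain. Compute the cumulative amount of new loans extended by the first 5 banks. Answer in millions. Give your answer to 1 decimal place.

Bank i lends (1 − rr)^i of the original deposit: Bank 1 lends 140·0.9000 = 126.0000, Bank 2 lends 140·0.9000² = 113.4000, and so on.
Summing a geometric series: total = 140·[0.9000·(1 − 0.9000^5) / (1 − 0.9000)] = 515.9826 million.

516.0 million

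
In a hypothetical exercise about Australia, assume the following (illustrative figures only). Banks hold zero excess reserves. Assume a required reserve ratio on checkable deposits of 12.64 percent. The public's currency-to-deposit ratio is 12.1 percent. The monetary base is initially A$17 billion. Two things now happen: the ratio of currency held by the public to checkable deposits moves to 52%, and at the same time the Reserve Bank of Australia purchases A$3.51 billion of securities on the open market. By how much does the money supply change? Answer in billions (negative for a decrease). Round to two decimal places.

Before: m₁ = (1 + 0.121) / (0.1264 + 0.121) ≈ 4.53112, MB₁ = 17, so M₁ = 4.53112 × 17 ≈ 77.029 billion.
After: m₂ = (1 + 0.52) / (0.1264 + 0.52) ≈ 2.35149, MB₂ = 17 + 3.51 = 20.51, so M₂ = 2.35149 × 20.51 ≈ 48.2291 billion.
ΔM = M₂ − M₁ = 48.2291 − 77.029 = -28.7999 billion.

-28.80 billion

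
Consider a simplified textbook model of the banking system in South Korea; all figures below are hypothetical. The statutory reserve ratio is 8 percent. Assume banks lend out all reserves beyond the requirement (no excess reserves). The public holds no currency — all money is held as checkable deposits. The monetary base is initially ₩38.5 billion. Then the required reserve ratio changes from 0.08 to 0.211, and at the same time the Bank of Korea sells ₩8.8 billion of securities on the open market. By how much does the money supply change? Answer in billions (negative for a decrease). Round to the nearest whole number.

Before: m₁ = 1 / (0.08) = 12.5, MB₁ = 38.5, so M₁ = 12.5 × 38.5 = 481.25 billion.
After: m₂ = 1 / (0.211) ≈ 4.7393, MB₂ = 38.5 − 8.8 = 29.7, so M₂ = 4.7393 × 29.7 ≈ 140.7572 billion.
ΔM = M₂ − M₁ = 140.7572 − 481.25 = -340.4928 billion.

-340 billion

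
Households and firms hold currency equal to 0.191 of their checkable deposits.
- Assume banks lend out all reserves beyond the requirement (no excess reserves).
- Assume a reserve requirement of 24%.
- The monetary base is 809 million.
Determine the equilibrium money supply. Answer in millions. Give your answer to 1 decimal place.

2235.5 million

The money multiplier is m = (1 + c) / (rr + c) = (1 + 0.191) / (0.24 + 0.191) ≈ 2.76334.
So M = m × MB = 2.76334 × 809 ≈ 2235.5421 million.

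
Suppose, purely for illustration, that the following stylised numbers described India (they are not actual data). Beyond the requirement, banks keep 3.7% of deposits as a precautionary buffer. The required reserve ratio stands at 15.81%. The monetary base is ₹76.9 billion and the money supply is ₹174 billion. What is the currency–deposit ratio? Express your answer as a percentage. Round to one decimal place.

44.2%

Using m = M/MB = 174/76.9 ≈ 2.262679. From m = (1 + c)/(c + rr + e), rearranging gives 1 + c = m·(c + rr + e), so c·(1 − m) = m·(rr + e) − 1.
Hence c = [m·(rr + e) − 1]/(1 − m) = [2.262679 × (0.1581 + 0.037) − 1] / (1 − 2.262679) ≈ 0.442354.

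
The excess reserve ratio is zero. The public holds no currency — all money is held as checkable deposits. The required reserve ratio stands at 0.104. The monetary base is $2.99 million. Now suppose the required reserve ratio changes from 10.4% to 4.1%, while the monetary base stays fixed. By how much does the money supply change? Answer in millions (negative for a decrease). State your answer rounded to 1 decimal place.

Initially m₁ = 1 / (0.104) ≈ 9.6154, so M₁ = 9.6154 × 2.99 ≈ 28.75 million.
After the change m₂ = 1 / (0.041) ≈ 24.3902, so M₂ = 24.3902 × 2.99 ≈ 72.9267 million.
ΔM = M₂ − M₁ = 72.9267 − 28.75 = 44.1767 million.

$44.2 million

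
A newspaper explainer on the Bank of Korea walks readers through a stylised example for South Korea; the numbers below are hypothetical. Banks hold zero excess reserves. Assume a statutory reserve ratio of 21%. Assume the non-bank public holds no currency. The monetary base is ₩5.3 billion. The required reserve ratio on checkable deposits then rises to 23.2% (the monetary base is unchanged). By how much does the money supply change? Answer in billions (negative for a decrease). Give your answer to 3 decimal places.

Initially m₁ = 1 / (0.21) ≈ 4.76190, so M₁ = 4.76190 × 5.3 ≈ 25.2381 billion.
After the change m₂ = 1 / (0.232) ≈ 4.31034, so M₂ = 4.31034 × 5.3 ≈ 22.8448 billion.
ΔM = M₂ − M₁ = 22.8448 − 25.2381 = -2.3933 billion.

-2.393 billion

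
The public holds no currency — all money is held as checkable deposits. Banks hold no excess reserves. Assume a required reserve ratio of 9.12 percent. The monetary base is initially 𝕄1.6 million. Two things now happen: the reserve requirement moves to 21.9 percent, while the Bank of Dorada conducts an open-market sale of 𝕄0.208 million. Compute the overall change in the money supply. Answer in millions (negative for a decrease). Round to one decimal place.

Before: m₁ = 1 / (0.0912) ≈ 10.9649, MB₁ = 1.6, so M₁ = 10.9649 × 1.6 ≈ 17.5438 million.
After: m₂ = 1 / (0.219) ≈ 4.5662, MB₂ = 1.6 − 0.208 = 1.392, so M₂ = 4.5662 × 1.392 ≈ 6.3562 million.
ΔM = M₂ − M₁ = 6.3562 − 17.5438 = -11.1876 million.

-11.2 million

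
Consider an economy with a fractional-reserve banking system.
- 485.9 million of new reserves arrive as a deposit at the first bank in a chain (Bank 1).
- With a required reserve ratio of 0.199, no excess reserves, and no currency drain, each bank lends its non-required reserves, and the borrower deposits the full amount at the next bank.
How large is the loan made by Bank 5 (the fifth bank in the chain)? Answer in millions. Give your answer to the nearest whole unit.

Each bank lends a fraction (1 − rr) = 0.8010 of the deposit it receives, so Bank 5 receives 485.9·0.8010^4 and lends 485.9·0.8010^5 ≈ 160.2173 million.

160 million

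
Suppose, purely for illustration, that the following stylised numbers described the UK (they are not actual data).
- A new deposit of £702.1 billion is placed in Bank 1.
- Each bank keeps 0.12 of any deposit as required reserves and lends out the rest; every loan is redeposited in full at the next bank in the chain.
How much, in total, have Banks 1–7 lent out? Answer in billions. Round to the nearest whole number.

£3045 billion

Bank i lends (1 − rr)^i of the original deposit: Bank 1 lends 702.1·0.8800 = 617.8480, Bank 2 lends 702.1·0.8800² ≈ 543.7062, and so on.
Summing a geometric series: total = 702.1·[0.8800·(1 − 0.8800^7) / (1 − 0.8800)] ≈ 3044.5717 billion.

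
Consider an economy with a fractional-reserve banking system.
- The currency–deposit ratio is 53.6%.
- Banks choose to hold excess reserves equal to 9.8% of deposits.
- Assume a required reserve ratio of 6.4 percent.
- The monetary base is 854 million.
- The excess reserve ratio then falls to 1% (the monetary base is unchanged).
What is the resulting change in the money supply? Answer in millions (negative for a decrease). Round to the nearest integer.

Initially m₁ = (1 + 0.536) / (0.064 + 0.098 + 0.536) ≈ 2.2006, so M₁ = 2.2006 × 854 = 1879.3124 million.
After the change m₂ = (1 + 0.536) / (0.064 + 0.01 + 0.536) ≈ 2.5180, so M₂ = 2.5180 × 854 = 2150.372 million.
ΔM = M₂ − M₁ = 2150.372 − 1879.3124 = 271.0596 million.

271 million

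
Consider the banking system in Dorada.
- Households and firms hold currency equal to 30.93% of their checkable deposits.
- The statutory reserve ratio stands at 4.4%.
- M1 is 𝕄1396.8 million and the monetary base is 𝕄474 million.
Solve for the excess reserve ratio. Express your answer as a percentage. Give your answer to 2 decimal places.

9.10%

Using m = M/MB = 1396.8/474 ≈ 2.946835. Since m = (1 + c)/(c + rr + e), the denominator satisfies c + rr + e = (1 + c)/m = (1 + 0.3093) / 2.946835 ≈ 0.444307.
With c = 0.3093 and rr = 0.044, the excess reserve ratio is 0.444307 − 0.3093 − 0.044 = 0.091007.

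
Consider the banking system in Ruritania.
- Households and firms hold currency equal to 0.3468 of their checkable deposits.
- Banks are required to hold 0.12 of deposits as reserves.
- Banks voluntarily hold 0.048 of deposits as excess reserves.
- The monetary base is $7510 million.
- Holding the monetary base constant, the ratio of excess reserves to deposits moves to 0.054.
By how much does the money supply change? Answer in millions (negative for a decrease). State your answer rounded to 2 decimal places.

Initially m₁ = (1 + 0.3468) / (0.12 + 0.048 + 0.3468) ≈ 2.6161616, so M₁ = 2.6161616 × 7510 ≈ 19647.3736 million.
After the change m₂ = (1 + 0.3468) / (0.12 + 0.054 + 0.3468) ≈ 2.5860215, so M₂ = 2.5860215 × 7510 ≈ 19421.0215 million.
ΔM = M₂ − M₁ = 19421.0215 − 19647.3736 = -226.3521 million.

-226.35 million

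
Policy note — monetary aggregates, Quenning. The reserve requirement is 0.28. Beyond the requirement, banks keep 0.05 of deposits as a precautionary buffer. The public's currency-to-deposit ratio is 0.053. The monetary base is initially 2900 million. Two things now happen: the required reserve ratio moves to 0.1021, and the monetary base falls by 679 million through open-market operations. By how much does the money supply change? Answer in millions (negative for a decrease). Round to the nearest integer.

Before: m₁ = (1 + 0.053) / (0.28 + 0.05 + 0.053) ≈ 2.74935, MB₁ = 2900, so M₁ = 2.74935 × 2900 = 7973.115 million.
After: m₂ = (1 + 0.053) / (0.1021 + 0.05 + 0.053) ≈ 5.13408, MB₂ = 2900 − 679 = 2221, so M₂ = 5.13408 × 2221 ≈ 11402.7917 million.
ΔM = M₂ − M₁ = 11402.7917 − 7973.115 = 3429.6767 million.

3430 million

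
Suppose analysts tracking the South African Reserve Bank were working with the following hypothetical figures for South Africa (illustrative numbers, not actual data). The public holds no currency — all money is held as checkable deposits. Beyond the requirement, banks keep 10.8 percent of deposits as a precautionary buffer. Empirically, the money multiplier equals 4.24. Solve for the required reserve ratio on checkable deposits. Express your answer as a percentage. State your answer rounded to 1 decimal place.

Using m = 4.24. Since m = (1 + c)/(c + rr + e), the denominator satisfies c + rr + e = (1 + c)/m = (1 + 0) / 4.24 ≈ 0.235849.
With c = 0 and e = 0.108, the required reserve ratio on checkable deposits is 0.235849 − 0 − 0.108 = 0.127849.

12.8%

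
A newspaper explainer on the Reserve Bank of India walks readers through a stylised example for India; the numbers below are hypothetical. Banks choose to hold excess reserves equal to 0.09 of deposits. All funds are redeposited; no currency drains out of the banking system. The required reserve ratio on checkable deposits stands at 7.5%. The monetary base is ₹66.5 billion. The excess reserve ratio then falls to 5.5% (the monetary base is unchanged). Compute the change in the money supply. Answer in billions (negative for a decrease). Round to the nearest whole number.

₹109 billion

Initially m₁ = 1 / (0.075 + 0.09) ≈ 6.0606, so M₁ = 6.0606 × 66.5 = 403.0299 billion.
After the change m₂ = 1 / (0.075 + 0.055) ≈ 7.6923, so M₂ = 7.6923 × 66.5 ≈ 511.538 billion.
ΔM = M₂ − M₁ = 511.538 − 403.0299 = 108.5081 billion.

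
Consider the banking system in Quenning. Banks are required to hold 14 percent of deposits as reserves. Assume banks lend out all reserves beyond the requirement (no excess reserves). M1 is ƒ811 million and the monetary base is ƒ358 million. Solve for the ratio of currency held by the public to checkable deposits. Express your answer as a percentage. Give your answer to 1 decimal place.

Using m = M/MB = 811/358 ≈ 2.265363. From m = (1 + c)/(c + rr + e), rearranging gives 1 + c = m·(c + rr + e), so c·(1 − m) = m·(rr + e) − 1.
Hence c = [m·(rr + e) − 1]/(1 − m) = [2.265363 × (0.14 + 0) − 1] / (1 − 2.265363) ≈ 0.539647.

54.0%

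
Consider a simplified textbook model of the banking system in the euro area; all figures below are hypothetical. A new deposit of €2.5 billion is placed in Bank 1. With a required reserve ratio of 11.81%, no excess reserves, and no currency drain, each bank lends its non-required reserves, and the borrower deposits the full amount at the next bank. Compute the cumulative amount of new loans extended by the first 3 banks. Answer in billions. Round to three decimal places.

Bank i lends (1 − rr)^i of the original deposit: Bank 1 lends 2.5·0.8819 ≈ 2.2048, Bank 2 lends 2.5·0.8819² ≈ 1.9444, and so on.
Summing a geometric series: total = 2.5·[0.8819·(1 − 0.8819^3) / (1 − 0.8819)] ≈ 5.8639 billion.

€5.864 billion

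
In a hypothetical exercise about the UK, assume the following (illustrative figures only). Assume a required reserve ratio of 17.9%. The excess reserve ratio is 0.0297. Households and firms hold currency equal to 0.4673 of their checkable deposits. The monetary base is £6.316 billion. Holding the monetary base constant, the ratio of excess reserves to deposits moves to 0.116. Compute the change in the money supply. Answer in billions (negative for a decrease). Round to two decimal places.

-1.55 billion

Initially m₁ = (1 + 0.4673) / (0.179 + 0.0297 + 0.4673) ≈ 2.1706, so M₁ = 2.1706 × 6.316 ≈ 13.7095 billion.
After the change m₂ = (1 + 0.4673) / (0.179 + 0.116 + 0.4673) ≈ 1.9248, so M₂ = 1.9248 × 6.316 ≈ 12.157 billion.
ΔM = M₂ − M₁ = 12.157 − 13.7095 = -1.5525 billion.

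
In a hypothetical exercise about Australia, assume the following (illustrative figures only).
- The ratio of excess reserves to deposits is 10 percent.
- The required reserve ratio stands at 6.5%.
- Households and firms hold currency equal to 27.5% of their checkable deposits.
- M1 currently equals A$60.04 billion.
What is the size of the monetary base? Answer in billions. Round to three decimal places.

The money multiplier is m = (1 + c) / (rr + e + c) = (1 + 0.275) / (0.065 + 0.1 + 0.275) ≈ 2.897727.
MB = M / m = 60.04 / 2.897727 ≈ 20.7197 billion.

A$20.720 billion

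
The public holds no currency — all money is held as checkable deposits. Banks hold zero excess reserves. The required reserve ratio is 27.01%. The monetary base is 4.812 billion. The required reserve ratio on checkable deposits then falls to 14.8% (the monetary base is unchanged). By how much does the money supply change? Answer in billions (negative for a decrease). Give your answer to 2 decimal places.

Initially m₁ = 1 / (0.2701) ≈ 3.7023, so M₁ = 3.7023 × 4.812 ≈ 17.8155 billion.
After the change m₂ = 1 / (0.148) ≈ 6.7568, so M₂ = 6.7568 × 4.812 ≈ 32.5137 billion.
ΔM = M₂ − M₁ = 32.5137 − 17.8155 = 14.6982 billion.

14.70 billion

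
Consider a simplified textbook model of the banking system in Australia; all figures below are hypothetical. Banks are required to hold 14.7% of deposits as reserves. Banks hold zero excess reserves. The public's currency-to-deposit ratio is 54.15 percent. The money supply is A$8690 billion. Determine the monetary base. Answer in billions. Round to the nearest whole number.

The money multiplier is m = (1 + c) / (rr + c) = (1 + 0.5415) / (0.147 + 0.5415) ≈ 2.23893.
MB = M / m = 8690 / 2.23893 ≈ 3881.3183 billion.

A$3881 billion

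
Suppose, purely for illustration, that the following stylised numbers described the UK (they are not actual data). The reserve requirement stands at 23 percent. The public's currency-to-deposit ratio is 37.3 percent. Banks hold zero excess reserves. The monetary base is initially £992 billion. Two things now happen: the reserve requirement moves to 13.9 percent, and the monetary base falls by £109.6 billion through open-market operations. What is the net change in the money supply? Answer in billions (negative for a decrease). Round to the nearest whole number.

£108 billion

Before: m₁ = (1 + 0.373) / (0.23 + 0.373) ≈ 2.2769, MB₁ = 992, so M₁ = 2.2769 × 992 = 2258.6848 billion.
After: m₂ = (1 + 0.373) / (0.139 + 0.373) ≈ 2.6816, MB₂ = 992 − 109.6 = 882.4, so M₂ = 2.6816 × 882.4 ≈ 2366.2438 billion.
ΔM = M₂ − M₁ = 2366.2438 − 2258.6848 = 107.559 billion.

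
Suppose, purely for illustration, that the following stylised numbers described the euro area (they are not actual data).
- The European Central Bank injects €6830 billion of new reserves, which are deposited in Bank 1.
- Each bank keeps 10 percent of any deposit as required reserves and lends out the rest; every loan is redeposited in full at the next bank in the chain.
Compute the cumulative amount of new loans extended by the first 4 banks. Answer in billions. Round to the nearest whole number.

€21140 billion

Bank i lends (1 − rr)^i of the original deposit: Bank 1 lends 6830·0.9000 = 6147.0000, Bank 2 lends 6830·0.9000² = 5532.3000, and so on.
Summing a geometric series: total = 6830·[0.9000·(1 − 0.9000^4) / (1 − 0.9000)] = 21139.5330 billion.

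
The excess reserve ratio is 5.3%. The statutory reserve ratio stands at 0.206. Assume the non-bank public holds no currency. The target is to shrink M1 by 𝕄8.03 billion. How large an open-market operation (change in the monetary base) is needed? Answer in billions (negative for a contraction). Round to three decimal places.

The money multiplier is m = 1 / (rr + e) = 1 / (0.206 + 0.053) ≈ 3.86100.
ΔMB = ΔM / m = (−8.03) / 3.86100 ≈ -2.0798 billion.

-2.080 billion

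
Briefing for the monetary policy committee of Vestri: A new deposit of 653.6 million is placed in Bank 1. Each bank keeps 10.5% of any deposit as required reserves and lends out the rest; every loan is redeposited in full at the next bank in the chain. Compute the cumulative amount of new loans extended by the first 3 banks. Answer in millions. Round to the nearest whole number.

1577 million

Bank i lends (1 − rr)^i of the original deposit: Bank 1 lends 653.6·0.8950 = 584.9720, Bank 2 lends 653.6·0.8950² ≈ 523.5499, and so on.
Summing a geometric series: total = 653.6·[0.8950·(1 − 0.8950^3) / (1 − 0.8950)] ≈ 1577.0991 million.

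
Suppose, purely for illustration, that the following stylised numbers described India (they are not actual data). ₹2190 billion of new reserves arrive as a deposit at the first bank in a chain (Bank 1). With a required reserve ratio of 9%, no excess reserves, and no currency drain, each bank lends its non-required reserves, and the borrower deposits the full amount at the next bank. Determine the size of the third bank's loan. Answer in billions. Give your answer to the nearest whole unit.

₹1650 billion

Each bank lends a fraction (1 − rr) = 0.9100 of the deposit it receives, so Bank 3 receives 2190·0.9100^2 and lends 2190·0.9100^3 ≈ 1650.3205 billion.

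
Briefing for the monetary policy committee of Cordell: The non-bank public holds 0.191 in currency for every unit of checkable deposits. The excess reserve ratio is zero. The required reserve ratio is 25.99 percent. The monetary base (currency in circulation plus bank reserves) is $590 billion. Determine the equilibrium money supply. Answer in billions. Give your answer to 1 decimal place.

$1558.4 billion

The money multiplier is m = (1 + c) / (rr + c) = (1 + 0.191) / (0.2599 + 0.191) ≈ 2.64138.
So M = m × MB = 2.64138 × 590 = 1558.4142 billion.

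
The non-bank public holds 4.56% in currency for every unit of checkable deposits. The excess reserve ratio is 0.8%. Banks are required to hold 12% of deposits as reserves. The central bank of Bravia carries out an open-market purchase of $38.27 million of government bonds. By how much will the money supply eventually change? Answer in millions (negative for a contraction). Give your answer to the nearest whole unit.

The money multiplier is m = (1 + c) / (rr + e + c) = (1 + 0.0456) / (0.12 + 0.008 + 0.0456) ≈ 6.0230.
The purchase adds 38.27 million of base, so ΔM = m × ΔMB = 6.0230 × (+38.27) ≈ 230.5002 million.

$231 million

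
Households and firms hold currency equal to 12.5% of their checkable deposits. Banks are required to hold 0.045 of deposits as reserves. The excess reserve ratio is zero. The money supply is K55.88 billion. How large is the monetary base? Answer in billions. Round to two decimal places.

The money multiplier is m = (1 + c) / (rr + c) = (1 + 0.125) / (0.045 + 0.125) ≈ 6.61765.
MB = M / m = 55.88 / 6.61765 ≈ 8.4441 billion.

K8.44 billion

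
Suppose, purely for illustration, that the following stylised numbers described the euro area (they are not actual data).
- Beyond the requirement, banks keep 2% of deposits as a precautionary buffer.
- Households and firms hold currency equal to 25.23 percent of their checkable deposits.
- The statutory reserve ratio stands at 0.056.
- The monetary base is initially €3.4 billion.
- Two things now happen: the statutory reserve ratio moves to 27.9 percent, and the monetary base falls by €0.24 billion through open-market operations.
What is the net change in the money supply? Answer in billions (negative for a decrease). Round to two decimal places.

Before: m₁ = (1 + 0.2523) / (0.056 + 0.02 + 0.2523) ≈ 3.8145, MB₁ = 3.4, so M₁ = 3.8145 × 3.4 = 12.9693 billion.
After: m₂ = (1 + 0.2523) / (0.279 + 0.02 + 0.2523) ≈ 2.2715, MB₂ = 3.4 − 0.24 = 3.16, so M₂ = 2.2715 × 3.16 ≈ 7.1779 billion.
ΔM = M₂ − M₁ = 7.1779 − 12.9693 = -5.7914 billion.

-5.79 billion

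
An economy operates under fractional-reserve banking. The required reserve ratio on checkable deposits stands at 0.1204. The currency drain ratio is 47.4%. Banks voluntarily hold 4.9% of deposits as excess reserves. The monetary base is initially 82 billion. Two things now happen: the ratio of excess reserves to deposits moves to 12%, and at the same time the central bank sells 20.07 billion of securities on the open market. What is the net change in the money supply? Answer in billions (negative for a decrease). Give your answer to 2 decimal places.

Before: m₁ = (1 + 0.474) / (0.1204 + 0.049 + 0.474) ≈ 2.29095, MB₁ = 82, so M₁ = 2.29095 × 82 = 187.8579 billion.
After: m₂ = (1 + 0.474) / (0.1204 + 0.12 + 0.474) ≈ 2.06327, MB₂ = 82 − 20.07 = 61.93, so M₂ = 2.06327 × 61.93 ≈ 127.7783 billion.
ΔM = M₂ − M₁ = 127.7783 − 187.8579 = -60.0796 billion.

-60.08 billion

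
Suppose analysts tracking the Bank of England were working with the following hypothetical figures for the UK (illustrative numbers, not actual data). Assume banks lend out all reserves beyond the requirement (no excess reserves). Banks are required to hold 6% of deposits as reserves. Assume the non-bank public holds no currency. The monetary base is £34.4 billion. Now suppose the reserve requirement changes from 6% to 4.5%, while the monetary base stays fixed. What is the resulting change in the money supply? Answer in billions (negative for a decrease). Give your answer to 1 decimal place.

Initially m₁ = 1 / (0.06) ≈ 16.6667, so M₁ = 16.6667 × 34.4 ≈ 573.3345 billion.
After the change m₂ = 1 / (0.045) ≈ 22.2222, so M₂ = 22.2222 × 34.4 ≈ 764.4437 billion.
ΔM = M₂ − M₁ = 764.4437 − 573.3345 = 191.1092 billion.

£191.1 billion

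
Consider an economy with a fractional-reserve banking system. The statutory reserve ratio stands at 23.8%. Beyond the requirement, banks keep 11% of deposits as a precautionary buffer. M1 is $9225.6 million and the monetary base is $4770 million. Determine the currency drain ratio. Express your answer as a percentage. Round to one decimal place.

35.0%

Using m = M/MB = 9225.6/4770 ≈ 1.934088. From m = (1 + c)/(c + rr + e), rearranging gives 1 + c = m·(c + rr + e), so c·(1 − m) = m·(rr + e) − 1.
Hence c = [m·(rr + e) − 1]/(1 − m) = [1.934088 × (0.238 + 0.11) − 1] / (1 − 1.934088) ≈ 0.350007.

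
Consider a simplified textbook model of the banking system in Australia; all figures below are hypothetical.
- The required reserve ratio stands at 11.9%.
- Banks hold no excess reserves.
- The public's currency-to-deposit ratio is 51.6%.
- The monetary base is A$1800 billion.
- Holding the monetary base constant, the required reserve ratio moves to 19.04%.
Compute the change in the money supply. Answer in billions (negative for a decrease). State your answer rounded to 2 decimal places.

-434.36 billion

Initially m₁ = (1 + 0.516) / (0.119 + 0.516) ≈ 2.3874016, so M₁ = 2.3874016 × 1800 ≈ 4297.3229 billion.
After the change m₂ = (1 + 0.516) / (0.1904 + 0.516) ≈ 2.1460929, so M₂ = 2.1460929 × 1800 ≈ 3862.9672 billion.
ΔM = M₂ − M₁ = 3862.9672 − 4297.3229 = -434.3557 billion.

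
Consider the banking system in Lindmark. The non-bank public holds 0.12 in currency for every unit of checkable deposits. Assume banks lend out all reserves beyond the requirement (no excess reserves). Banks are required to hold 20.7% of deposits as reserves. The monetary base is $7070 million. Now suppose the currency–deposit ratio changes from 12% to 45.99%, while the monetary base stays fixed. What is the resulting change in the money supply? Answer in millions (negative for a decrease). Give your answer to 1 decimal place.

Initially m₁ = (1 + 0.12) / (0.207 + 0.12) ≈ 3.425076, so M₁ = 3.425076 × 7070 ≈ 24215.2873 million.
After the change m₂ = (1 + 0.4599) / (0.207 + 0.4599) ≈ 2.189084, so M₂ = 2.189084 × 7070 ≈ 15476.8239 million.
ΔM = M₂ − M₁ = 15476.8239 − 24215.2873 = -8738.4634 million.

-8738.5 million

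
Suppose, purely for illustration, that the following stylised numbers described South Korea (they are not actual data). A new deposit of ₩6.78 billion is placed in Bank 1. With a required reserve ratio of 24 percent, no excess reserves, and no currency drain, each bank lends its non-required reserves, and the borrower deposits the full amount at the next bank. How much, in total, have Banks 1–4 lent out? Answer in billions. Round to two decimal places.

Bank i lends (1 − rr)^i of the original deposit: Bank 1 lends 6.78·0.7600 = 5.1528, Bank 2 lends 6.78·0.7600² ≈ 3.9161, and so on.
Summing a geometric series: total = 6.78·[0.7600·(1 − 0.7600^4) / (1 − 0.7600)] ≈ 14.3071 billion.

₩14.31 billion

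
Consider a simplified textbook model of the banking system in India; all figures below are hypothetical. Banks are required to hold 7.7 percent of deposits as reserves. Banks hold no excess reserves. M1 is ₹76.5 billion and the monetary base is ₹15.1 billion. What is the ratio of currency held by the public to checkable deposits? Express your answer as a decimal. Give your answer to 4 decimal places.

Using m = M/MB = 76.5/15.1 ≈ 5.066225. From m = (1 + c)/(c + rr + e), rearranging gives 1 + c = m·(c + rr + e), so c·(1 − m) = m·(rr + e) − 1.
Hence c = [m·(rr + e) − 1]/(1 − m) = [5.066225 × (0.077 + 0) − 1] / (1 − 5.066225) ≈ 0.149992.

0.1500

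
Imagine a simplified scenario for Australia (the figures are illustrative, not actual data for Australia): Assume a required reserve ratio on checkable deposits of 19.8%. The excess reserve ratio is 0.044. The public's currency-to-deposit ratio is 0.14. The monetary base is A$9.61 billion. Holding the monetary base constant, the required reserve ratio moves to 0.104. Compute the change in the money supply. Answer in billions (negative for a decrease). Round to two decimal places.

A$9.36 billion

Initially m₁ = (1 + 0.14) / (0.198 + 0.044 + 0.14) ≈ 2.9843, so M₁ = 2.9843 × 9.61 ≈ 28.6791 billion.
After the change m₂ = (1 + 0.14) / (0.104 + 0.044 + 0.14) ≈ 3.9583, so M₂ = 3.9583 × 9.61 ≈ 38.0393 billion.
ΔM = M₂ − M₁ = 38.0393 − 28.6791 = 9.3602 billion.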